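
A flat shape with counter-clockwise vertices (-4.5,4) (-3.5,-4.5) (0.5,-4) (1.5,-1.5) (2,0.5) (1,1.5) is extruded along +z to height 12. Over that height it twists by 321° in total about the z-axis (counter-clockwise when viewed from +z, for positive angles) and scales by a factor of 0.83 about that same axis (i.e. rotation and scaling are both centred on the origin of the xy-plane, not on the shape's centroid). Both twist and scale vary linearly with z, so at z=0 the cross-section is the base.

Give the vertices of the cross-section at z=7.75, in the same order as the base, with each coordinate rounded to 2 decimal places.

Cross-section at z=7.75: (5.19,-1.33) (0.93,4.99) (-2.03,2.96) (-1.80,0.57) (-1.38,-1.21) (-0.18,-1.59)

t = z/height = 7.75/12 = 0.645833
s = 1 + (scale-1)·z/height = 1 + (0.83-1)·7.75/12 = 0.890208
θ = twist·z/height = 321°·7.75/12 = 207.3125° = 3.618286 rad
cos θ = -0.888517, sin θ = -0.458843 (intermediates below are computed at full precision and shown rounded to 5 d.p.)
v1: (-4.5,4) → rotate → (5.83370,-1.48927) → ×s → (5.19321,-1.32576) → (5.19,-1.33)
v2: (-3.5,-4.5) → rotate → (1.04501,5.60428) → ×s → (0.93028,4.98898) → (0.93,4.99)
v3: (0.5,-4) → rotate → (-2.27963,3.32465) → ×s → (-2.02935,2.95963) → (-2.03,2.96)
v4: (1.5,-1.5) → rotate → (-2.02104,0.64451) → ×s → (-1.79915,0.57375) → (-1.80,0.57)
v5: (2,0.5) → rotate → (-1.54761,-1.36195) → ×s → (-1.37770,-1.21242) → (-1.38,-1.21)
v6: (1,1.5) → rotate → (-0.20025,-1.79162) → ×s → (-0.17827,-1.59491) → (-0.18,-1.59)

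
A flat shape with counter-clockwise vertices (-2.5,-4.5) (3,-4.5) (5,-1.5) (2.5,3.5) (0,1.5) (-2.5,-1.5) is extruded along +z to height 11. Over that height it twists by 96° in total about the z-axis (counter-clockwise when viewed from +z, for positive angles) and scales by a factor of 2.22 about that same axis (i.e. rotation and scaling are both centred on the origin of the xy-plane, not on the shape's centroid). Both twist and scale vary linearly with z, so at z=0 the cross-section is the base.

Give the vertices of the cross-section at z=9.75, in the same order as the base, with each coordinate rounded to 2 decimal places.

Cross-section at z=9.75: (8.89,-5.99) (9.87,5.42) (4.00,10.10) (-6.81,5.81) (-3.11,0.27) (2.67,-5.45)

t = z/height = 9.75/11 = 0.886364
s = 1 + (scale-1)·z/height = 1 + (2.22-1)·9.75/11 = 2.081364
θ = twist·z/height = 96°·9.75/11 = 85.0909° = 1.485117 rad
cos θ = 0.085575, sin θ = 0.996332 (intermediates below are computed at full precision and shown rounded to 5 d.p.)
v1: (-2.5,-4.5) → rotate → (4.26956,-2.87592) → ×s → (8.88650,-5.98583) → (8.89,-5.99)
v2: (3,-4.5) → rotate → (4.74022,2.60391) → ×s → (9.86612,5.41968) → (9.87,5.42)
v3: (5,-1.5) → rotate → (1.92237,4.85330) → ×s → (4.00116,10.10147) → (4.00,10.10)
v4: (2.5,3.5) → rotate → (-3.27322,2.79034) → ×s → (-6.81277,5.80772) → (-6.81,5.81)
v5: (0,1.5) → rotate → (-1.49450,0.12836) → ×s → (-3.11059,0.26717) → (-3.11,0.27)
v6: (-2.5,-1.5) → rotate → (1.28056,-2.61919) → ×s → (2.66531,-5.45149) → (2.67,-5.45)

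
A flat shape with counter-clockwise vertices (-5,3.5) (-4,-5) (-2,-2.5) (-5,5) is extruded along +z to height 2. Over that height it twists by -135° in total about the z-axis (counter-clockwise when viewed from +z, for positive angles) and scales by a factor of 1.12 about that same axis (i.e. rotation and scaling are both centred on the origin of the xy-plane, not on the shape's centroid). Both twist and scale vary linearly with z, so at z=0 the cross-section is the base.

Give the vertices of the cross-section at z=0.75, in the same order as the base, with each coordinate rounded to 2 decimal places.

t = z/height = 0.75/2 = 0.375
s = 1 + (scale-1)·z/height = 1 + (1.12-1)·0.75/2 = 1.045000
θ = twist·z/height = -135°·0.75/2 = -50.6250° = -0.883573 rad
cos θ = 0.634393, sin θ = -0.773010 (intermediates below are computed at full precision and shown rounded to 5 d.p.)
v1: (-5,3.5) → rotate → (-0.46643,6.08543) → ×s → (-0.48742,6.35927) → (-0.49,6.36)
v2: (-4,-5) → rotate → (-6.40263,-0.07992) → ×s → (-6.69074,-0.08352) → (-6.69,-0.08)
v3: (-2,-2.5) → rotate → (-3.20131,-0.03996) → ×s → (-3.34537,-0.04176) → (-3.35,-0.04)
v4: (-5,5) → rotate → (0.69309,7.03702) → ×s → (0.72427,7.35368) → (0.72,7.35)

Cross-section at z=0.75: (-0.49,6.36) (-6.69,-0.08) (-3.35,-0.04) (0.72,7.35)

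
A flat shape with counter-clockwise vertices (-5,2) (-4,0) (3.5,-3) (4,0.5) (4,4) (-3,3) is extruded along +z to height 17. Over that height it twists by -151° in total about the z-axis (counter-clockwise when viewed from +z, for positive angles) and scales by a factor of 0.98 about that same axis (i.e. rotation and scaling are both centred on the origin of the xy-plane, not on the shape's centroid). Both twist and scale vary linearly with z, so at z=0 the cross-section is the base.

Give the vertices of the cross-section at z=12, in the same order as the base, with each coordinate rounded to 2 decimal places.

Cross-section at z=12: (3.30,4.16) (1.13,3.78) (-3.82,-2.46) (-0.65,-3.92) (2.65,-4.91) (3.68,1.99)

t = z/height = 12/17 = 0.705882
s = 1 + (scale-1)·z/height = 1 + (0.98-1)·12/17 = 0.985882
θ = twist·z/height = -151°·12/17 = -106.5882° = -1.860316 rad
cos θ = -0.285492, sin θ = -0.958381 (intermediates below are computed at full precision and shown rounded to 5 d.p.)
v1: (-5,2) → rotate → (3.34422,4.22092) → ×s → (3.29701,4.16133) → (3.30,4.16)
v2: (-4,0) → rotate → (1.14197,3.83352) → ×s → (1.12584,3.77940) → (1.13,3.78)
v3: (3.5,-3) → rotate → (-3.87436,-2.49786) → ×s → (-3.81967,-2.46260) → (-3.82,-2.46)
v4: (4,0.5) → rotate → (-0.66278,-3.97627) → ×s → (-0.65342,-3.92014) → (-0.65,-3.92)
v5: (4,4) → rotate → (2.69156,-4.97549) → ×s → (2.65356,-4.90525) → (2.65,-4.91)
v6: (-3,3) → rotate → (3.73162,2.01867) → ×s → (3.67894,1.99017) → (3.68,1.99)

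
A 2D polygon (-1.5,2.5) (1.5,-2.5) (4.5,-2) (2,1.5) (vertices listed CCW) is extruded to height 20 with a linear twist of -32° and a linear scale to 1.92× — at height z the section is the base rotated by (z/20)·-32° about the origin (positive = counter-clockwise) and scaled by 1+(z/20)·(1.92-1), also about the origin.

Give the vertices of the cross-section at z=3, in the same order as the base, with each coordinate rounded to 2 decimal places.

Cross-section at z=3: (-1.46,2.98) (1.46,-2.98) (4.91,-2.70) (2.41,1.51)

t = z/height = 3/20 = 0.15
s = 1 + (scale-1)·z/height = 1 + (1.92-1)·3/20 = 1.138000
θ = twist·z/height = -32°·3/20 = -4.8000° = -0.083776 rad
cos θ = 0.996493, sin θ = -0.083678 (intermediates below are computed at full precision and shown rounded to 5 d.p.)
v1: (-1.5,2.5) → rotate → (-1.28554,2.61675) → ×s → (-1.46295,2.97786) → (-1.46,2.98)
v2: (1.5,-2.5) → rotate → (1.28554,-2.61675) → ×s → (1.46295,-2.97786) → (1.46,-2.98)
v3: (4.5,-2) → rotate → (4.31686,-2.36954) → ×s → (4.91259,-2.69653) → (4.91,-2.70)
v4: (2,1.5) → rotate → (2.11850,1.32738) → ×s → (2.41086,1.51056) → (2.41,1.51)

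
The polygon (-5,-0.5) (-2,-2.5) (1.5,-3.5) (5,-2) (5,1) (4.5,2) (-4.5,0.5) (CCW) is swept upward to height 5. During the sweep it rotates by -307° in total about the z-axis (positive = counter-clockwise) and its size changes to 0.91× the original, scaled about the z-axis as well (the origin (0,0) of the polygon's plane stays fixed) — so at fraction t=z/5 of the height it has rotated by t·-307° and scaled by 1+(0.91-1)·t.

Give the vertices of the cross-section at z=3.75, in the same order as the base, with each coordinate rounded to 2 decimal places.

t = z/height = 3.75/5 = 0.75
s = 1 + (scale-1)·z/height = 1 + (0.91-1)·3.75/5 = 0.932500
θ = twist·z/height = -307°·3.75/5 = -230.2500° = -4.018621 rad
cos θ = -0.639439, sin θ = 0.768842 (intermediates below are computed at full precision and shown rounded to 5 d.p.)
v1: (-5,-0.5) → rotate → (3.58162,-3.52449) → ×s → (3.33986,-3.28659) → (3.34,-3.29)
v2: (-2,-2.5) → rotate → (3.20098,0.06091) → ×s → (2.98492,0.05680) → (2.98,0.06)
v3: (1.5,-3.5) → rotate → (1.73179,3.39130) → ×s → (1.61489,3.16239) → (1.61,3.16)
v4: (5,-2) → rotate → (-1.65951,5.12309) → ×s → (-1.54749,4.77728) → (-1.55,4.78)
v5: (5,1) → rotate → (-3.96604,3.20477) → ×s → (-3.69833,2.98845) → (-3.70,2.99)
v6: (4.5,2) → rotate → (-4.41516,2.18091) → ×s → (-4.11714,2.03370) → (-4.12,2.03)
v7: (-4.5,0.5) → rotate → (2.49305,-3.77951) → ×s → (2.32477,-3.52439) → (2.32,-3.52)

Cross-section at z=3.75: (3.34,-3.29) (2.98,0.06) (1.61,3.16) (-1.55,4.78) (-3.70,2.99) (-4.12,2.03) (2.32,-3.52)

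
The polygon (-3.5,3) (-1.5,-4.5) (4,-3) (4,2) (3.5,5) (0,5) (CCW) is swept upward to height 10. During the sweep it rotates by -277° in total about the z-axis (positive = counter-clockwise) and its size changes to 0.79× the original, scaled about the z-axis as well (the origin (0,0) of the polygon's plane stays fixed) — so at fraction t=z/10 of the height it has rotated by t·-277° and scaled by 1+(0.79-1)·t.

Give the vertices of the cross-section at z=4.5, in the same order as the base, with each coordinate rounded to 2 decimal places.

t = z/height = 4.5/10 = 0.45
s = 1 + (scale-1)·z/height = 1 + (0.79-1)·4.5/10 = 0.905500
θ = twist·z/height = -277°·4.5/10 = -124.6500° = -2.175553 rad
cos θ = -0.568562, sin θ = -0.822641 (intermediates below are computed at full precision and shown rounded to 5 d.p.)
v1: (-3.5,3) → rotate → (4.45789,1.17356) → ×s → (4.03662,1.06266) → (4.04,1.06)
v2: (-1.5,-4.5) → rotate → (-2.84904,3.79249) → ×s → (-2.57981,3.43410) → (-2.58,3.43)
v3: (4,-3) → rotate → (-4.74217,-1.58488) → ×s → (-4.29403,-1.43511) → (-4.29,-1.44)
v4: (4,2) → rotate → (-0.62897,-4.42769) → ×s → (-0.56953,-4.00927) → (-0.57,-4.01)
v5: (3.5,5) → rotate → (2.12324,-5.72205) → ×s → (1.92259,-5.18132) → (1.92,-5.18)
v6: (0,5) → rotate → (4.11320,-2.84281) → ×s → (3.72450,-2.57416) → (3.72,-2.57)

Cross-section at z=4.5: (4.04,1.06) (-2.58,3.43) (-4.29,-1.44) (-0.57,-4.01) (1.92,-5.18) (3.72,-2.57)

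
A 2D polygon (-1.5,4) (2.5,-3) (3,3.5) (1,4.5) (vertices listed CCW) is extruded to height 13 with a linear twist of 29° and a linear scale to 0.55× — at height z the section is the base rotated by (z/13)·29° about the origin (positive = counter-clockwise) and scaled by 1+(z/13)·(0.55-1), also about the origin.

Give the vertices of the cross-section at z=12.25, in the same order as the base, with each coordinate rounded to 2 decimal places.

t = z/height = 12.25/13 = 0.942308
s = 1 + (scale-1)·z/height = 1 + (0.55-1)·12.25/13 = 0.575962
θ = twist·z/height = 29°·12.25/13 = 27.3269° = 0.476945 rad
cos θ = 0.888402, sin θ = 0.459067 (intermediates below are computed at full precision and shown rounded to 5 d.p.)
v1: (-1.5,4) → rotate → (-3.16887,2.86501) → ×s → (-1.82515,1.65013) → (-1.83,1.65)
v2: (2.5,-3) → rotate → (3.59821,-1.51754) → ×s → (2.07243,-0.87404) → (2.07,-0.87)
v3: (3,3.5) → rotate → (1.05847,4.48661) → ×s → (0.60964,2.58411) → (0.61,2.58)
v4: (1,4.5) → rotate → (-1.17740,4.45687) → ×s → (-0.67814,2.56699) → (-0.68,2.57)

Cross-section at z=12.25: (-1.83,1.65) (2.07,-0.87) (0.61,2.58) (-0.68,2.57)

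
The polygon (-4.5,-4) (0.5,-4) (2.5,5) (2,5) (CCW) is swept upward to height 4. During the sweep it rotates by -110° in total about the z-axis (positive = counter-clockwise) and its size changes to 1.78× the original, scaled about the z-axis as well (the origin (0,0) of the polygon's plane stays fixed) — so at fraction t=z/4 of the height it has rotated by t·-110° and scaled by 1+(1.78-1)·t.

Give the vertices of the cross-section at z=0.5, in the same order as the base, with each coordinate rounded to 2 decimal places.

t = z/height = 0.5/4 = 0.125
s = 1 + (scale-1)·z/height = 1 + (1.78-1)·0.5/4 = 1.097500
θ = twist·z/height = -110°·0.5/4 = -13.7500° = -0.239983 rad
cos θ = 0.971342, sin θ = -0.237686 (intermediates below are computed at full precision and shown rounded to 5 d.p.)
v1: (-4.5,-4) → rotate → (-5.32178,-2.81578) → ×s → (-5.84066,-3.09032) → (-5.84,-3.09)
v2: (0.5,-4) → rotate → (-0.46507,-4.00421) → ×s → (-0.51042,-4.39462) → (-0.51,-4.39)
v3: (2.5,5) → rotate → (3.61678,4.26250) → ×s → (3.96942,4.67809) → (3.97,4.68)
v4: (2,5) → rotate → (3.13111,4.38134) → ×s → (3.43640,4.80852) → (3.44,4.81)

Cross-section at z=0.5: (-5.84,-3.09) (-0.51,-4.39) (3.97,4.68) (3.44,4.81)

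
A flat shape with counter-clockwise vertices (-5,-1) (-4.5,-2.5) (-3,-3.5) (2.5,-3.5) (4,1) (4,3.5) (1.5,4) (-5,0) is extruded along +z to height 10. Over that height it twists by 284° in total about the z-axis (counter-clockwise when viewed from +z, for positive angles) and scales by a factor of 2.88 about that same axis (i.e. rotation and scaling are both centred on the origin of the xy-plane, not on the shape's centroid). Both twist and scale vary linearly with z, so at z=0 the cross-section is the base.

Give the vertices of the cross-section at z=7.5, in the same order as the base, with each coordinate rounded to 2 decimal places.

t = z/height = 7.5/10 = 0.75
s = 1 + (scale-1)·z/height = 1 + (2.88-1)·7.5/10 = 2.410000
θ = twist·z/height = 284°·7.5/10 = 213.0000° = 3.717551 rad
cos θ = -0.838671, sin θ = -0.544639 (intermediates below are computed at full precision and shown rounded to 5 d.p.)
v1: (-5,-1) → rotate → (3.64871,3.56187) → ×s → (8.79340,8.58410) → (8.79,8.58)
v2: (-4.5,-2.5) → rotate → (2.41242,4.54755) → ×s → (5.81393,10.95960) → (5.81,10.96)
v3: (-3,-3.5) → rotate → (0.60978,4.56926) → ×s → (1.46956,11.01193) → (1.47,11.01)
v4: (2.5,-3.5) → rotate → (-4.00291,1.57375) → ×s → (-9.64702,3.79274) → (-9.65,3.79)
v5: (4,1) → rotate → (-2.81004,-3.01723) → ×s → (-6.77220,-7.27152) → (-6.77,-7.27)
v6: (4,3.5) → rotate → (-1.44845,-5.11390) → ×s → (-3.49075,-12.32451) → (-3.49,-12.32)
v7: (1.5,4) → rotate → (0.92055,-4.17164) → ×s → (2.21853,-10.05365) → (2.22,-10.05)
v8: (-5,0) → rotate → (4.19335,2.72320) → ×s → (10.10598,6.56290) → (10.11,6.56)

Cross-section at z=7.5: (8.79,8.58) (5.81,10.96) (1.47,11.01) (-9.65,3.79) (-6.77,-7.27) (-3.49,-12.32) (2.22,-10.05) (10.11,6.56)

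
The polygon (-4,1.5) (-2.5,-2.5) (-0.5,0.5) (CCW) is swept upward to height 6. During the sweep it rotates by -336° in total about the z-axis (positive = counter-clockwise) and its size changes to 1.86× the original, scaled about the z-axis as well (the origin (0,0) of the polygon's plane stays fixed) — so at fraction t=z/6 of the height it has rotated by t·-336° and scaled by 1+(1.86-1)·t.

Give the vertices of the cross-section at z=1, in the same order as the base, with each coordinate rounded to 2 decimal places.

Cross-section at z=1: (-1.14,4.75) (-3.97,0.77) (0.15,0.79)

t = z/height = 1/6 = 0.166667
s = 1 + (scale-1)·z/height = 1 + (1.86-1)·1/6 = 1.143333
θ = twist·z/height = -336°·1/6 = -56.0000° = -0.977384 rad
cos θ = 0.559193, sin θ = -0.829038 (intermediates below are computed at full precision and shown rounded to 5 d.p.)
v1: (-4,1.5) → rotate → (-0.99322,4.15494) → ×s → (-1.13558,4.75048) → (-1.14,4.75)
v2: (-2.5,-2.5) → rotate → (-3.47058,0.67461) → ×s → (-3.96803,0.77131) → (-3.97,0.77)
v3: (-0.5,0.5) → rotate → (0.13492,0.69412) → ×s → (0.15426,0.79361) → (0.15,0.79)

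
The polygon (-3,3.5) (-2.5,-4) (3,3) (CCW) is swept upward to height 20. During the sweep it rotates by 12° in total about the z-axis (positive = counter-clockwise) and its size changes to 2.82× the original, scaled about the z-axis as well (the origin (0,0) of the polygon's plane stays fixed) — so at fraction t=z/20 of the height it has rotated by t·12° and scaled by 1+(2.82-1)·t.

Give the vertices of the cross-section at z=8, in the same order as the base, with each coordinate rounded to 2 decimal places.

Cross-section at z=8: (-5.67,5.59) (-3.73,-7.25) (4.73,5.60)

t = z/height = 8/20 = 0.4
s = 1 + (scale-1)·z/height = 1 + (2.82-1)·8/20 = 1.728000
θ = twist·z/height = 12°·8/20 = 4.8000° = 0.083776 rad
cos θ = 0.996493, sin θ = 0.083678 (intermediates below are computed at full precision and shown rounded to 5 d.p.)
v1: (-3,3.5) → rotate → (-3.28235,3.23669) → ×s → (-5.67190,5.59300) → (-5.67,5.59)
v2: (-2.5,-4) → rotate → (-2.15652,-4.19517) → ×s → (-3.72647,-7.24925) → (-3.73,-7.25)
v3: (3,3) → rotate → (2.73845,3.24051) → ×s → (4.73203,5.59960) → (4.73,5.60)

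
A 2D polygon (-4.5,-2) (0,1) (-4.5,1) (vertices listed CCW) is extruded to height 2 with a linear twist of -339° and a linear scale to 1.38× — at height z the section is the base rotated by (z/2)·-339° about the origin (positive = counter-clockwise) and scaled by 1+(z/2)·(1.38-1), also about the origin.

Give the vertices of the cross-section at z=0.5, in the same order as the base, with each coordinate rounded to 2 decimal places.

Cross-section at z=0.5: (-2.63,4.71) (1.09,0.10) (0.64,5.01)

t = z/height = 0.5/2 = 0.25
s = 1 + (scale-1)·z/height = 1 + (1.38-1)·0.5/2 = 1.095000
θ = twist·z/height = -339°·0.5/2 = -84.7500° = -1.479167 rad
cos θ = 0.091502, sin θ = -0.995805 (intermediates below are computed at full precision and shown rounded to 5 d.p.)
v1: (-4.5,-2) → rotate → (-2.40337,4.29812) → ×s → (-2.63169,4.70644) → (-2.63,4.71)
v2: (0,1) → rotate → (0.99580,0.09150) → ×s → (1.09041,0.10019) → (1.09,0.10)
v3: (-4.5,1) → rotate → (0.58405,4.57262) → ×s → (0.63953,5.00702) → (0.64,5.01)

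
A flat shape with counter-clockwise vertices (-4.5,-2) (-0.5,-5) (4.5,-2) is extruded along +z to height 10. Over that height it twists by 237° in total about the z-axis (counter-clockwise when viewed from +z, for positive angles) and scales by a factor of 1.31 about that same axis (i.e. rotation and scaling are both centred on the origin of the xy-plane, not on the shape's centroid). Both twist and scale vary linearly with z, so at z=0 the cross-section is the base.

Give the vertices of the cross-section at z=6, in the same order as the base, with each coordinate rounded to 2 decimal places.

Cross-section at z=6: (5.67,-1.40) (4.10,4.32) (-2.76,5.15)

t = z/height = 6/10 = 0.6
s = 1 + (scale-1)·z/height = 1 + (1.31-1)·6/10 = 1.186000
θ = twist·z/height = 237°·6/10 = 142.2000° = 2.481858 rad
cos θ = -0.790155, sin θ = 0.612907 (intermediates below are computed at full precision and shown rounded to 5 d.p.)
v1: (-4.5,-2) → rotate → (4.78151,-1.17777) → ×s → (5.67087,-1.39684) → (5.67,-1.40)
v2: (-0.5,-5) → rotate → (3.45961,3.64432) → ×s → (4.10310,4.32217) → (4.10,4.32)
v3: (4.5,-2) → rotate → (-2.32988,4.33839) → ×s → (-2.76324,5.14533) → (-2.76,5.15)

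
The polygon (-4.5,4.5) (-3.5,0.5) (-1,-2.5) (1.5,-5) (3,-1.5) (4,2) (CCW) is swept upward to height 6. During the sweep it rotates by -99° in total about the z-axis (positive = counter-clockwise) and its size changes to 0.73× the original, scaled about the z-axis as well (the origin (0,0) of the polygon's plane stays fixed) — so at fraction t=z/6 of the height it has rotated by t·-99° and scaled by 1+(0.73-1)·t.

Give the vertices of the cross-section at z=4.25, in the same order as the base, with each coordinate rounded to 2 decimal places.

Cross-section at z=4.25: (2.19,4.66) (-0.58,2.80) (-2.18,0.07) (-3.39,-2.52) (-0.32,-2.69) (2.62,-2.49)

t = z/height = 4.25/6 = 0.708333
s = 1 + (scale-1)·z/height = 1 + (0.73-1)·4.25/6 = 0.808750
θ = twist·z/height = -99°·4.25/6 = -70.1250° = -1.223912 rad
cos θ = 0.339969, sin θ = -0.940437 (intermediates below are computed at full precision and shown rounded to 5 d.p.)
v1: (-4.5,4.5) → rotate → (2.70210,5.76183) → ×s → (2.18533,4.65988) → (2.19,4.66)
v2: (-3.5,0.5) → rotate → (-0.71967,3.46151) → ×s → (-0.58204,2.79950) → (-0.58,2.80)
v3: (-1,-2.5) → rotate → (-2.69106,0.09051) → ×s → (-2.17640,0.07320) → (-2.18,0.07)
v4: (1.5,-5) → rotate → (-4.19223,-3.11050) → ×s → (-3.39047,-2.51562) → (-3.39,-2.52)
v5: (3,-1.5) → rotate → (-0.39075,-3.33126) → ×s → (-0.31602,-2.69416) → (-0.32,-2.69)
v6: (4,2) → rotate → (3.24075,-3.08181) → ×s → (2.62096,-2.49241) → (2.62,-2.49)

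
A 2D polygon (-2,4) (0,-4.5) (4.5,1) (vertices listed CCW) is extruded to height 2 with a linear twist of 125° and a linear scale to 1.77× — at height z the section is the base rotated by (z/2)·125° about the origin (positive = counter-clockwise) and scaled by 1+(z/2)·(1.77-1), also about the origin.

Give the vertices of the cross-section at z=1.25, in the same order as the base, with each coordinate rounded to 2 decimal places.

t = z/height = 1.25/2 = 0.625
s = 1 + (scale-1)·z/height = 1 + (1.77-1)·1.25/2 = 1.481250
θ = twist·z/height = 125°·1.25/2 = 78.1250° = 1.363538 rad
cos θ = 0.205777, sin θ = 0.978599 (intermediates below are computed at full precision and shown rounded to 5 d.p.)
v1: (-2,4) → rotate → (-4.32595,-1.13409) → ×s → (-6.40781,-1.67987) → (-6.41,-1.68)
v2: (0,-4.5) → rotate → (4.40369,-0.92600) → ×s → (6.52297,-1.37163) → (6.52,-1.37)
v3: (4.5,1) → rotate → (-0.05260,4.60947) → ×s → (-0.07792,6.82778) → (-0.08,6.83)

Cross-section at z=1.25: (-6.41,-1.68) (6.52,-1.37) (-0.08,6.83)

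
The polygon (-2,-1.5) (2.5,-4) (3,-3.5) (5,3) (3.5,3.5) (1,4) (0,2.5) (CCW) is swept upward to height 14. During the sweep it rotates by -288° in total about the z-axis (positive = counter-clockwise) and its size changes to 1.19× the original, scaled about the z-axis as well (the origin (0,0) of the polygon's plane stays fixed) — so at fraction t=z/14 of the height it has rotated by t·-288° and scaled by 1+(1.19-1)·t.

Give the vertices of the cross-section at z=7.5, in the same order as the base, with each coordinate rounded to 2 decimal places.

Cross-section at z=7.5: (1.27,2.45) (-4.39,2.78) (-4.65,2.04) (-3.53,-5.37) (-1.80,-5.15) (0.92,-4.45) (1.20,-2.48)

t = z/height = 7.5/14 = 0.535714
s = 1 + (scale-1)·z/height = 1 + (1.19-1)·7.5/14 = 1.101786
θ = twist·z/height = -288°·7.5/14 = -154.2857° = -2.692794 rad
cos θ = -0.900969, sin θ = -0.433884 (intermediates below are computed at full precision and shown rounded to 5 d.p.)
v1: (-2,-1.5) → rotate → (1.15111,2.21922) → ×s → (1.26828,2.44511) → (1.27,2.45)
v2: (2.5,-4) → rotate → (-3.98796,2.51917) → ×s → (-4.39387,2.77558) → (-4.39,2.78)
v3: (3,-3.5) → rotate → (-4.22150,1.85174) → ×s → (-4.65119,2.04022) → (-4.65,2.04)
v4: (5,3) → rotate → (-3.20319,-4.87233) → ×s → (-3.52923,-5.36826) → (-3.53,-5.37)
v5: (3.5,3.5) → rotate → (-1.63480,-4.67198) → ×s → (-1.80120,-5.14753) → (-1.80,-5.15)
v6: (1,4) → rotate → (0.83457,-4.03776) → ×s → (0.91951,-4.44875) → (0.92,-4.45)
v7: (0,2.5) → rotate → (1.08471,-2.25242) → ×s → (1.19512,-2.48169) → (1.20,-2.48)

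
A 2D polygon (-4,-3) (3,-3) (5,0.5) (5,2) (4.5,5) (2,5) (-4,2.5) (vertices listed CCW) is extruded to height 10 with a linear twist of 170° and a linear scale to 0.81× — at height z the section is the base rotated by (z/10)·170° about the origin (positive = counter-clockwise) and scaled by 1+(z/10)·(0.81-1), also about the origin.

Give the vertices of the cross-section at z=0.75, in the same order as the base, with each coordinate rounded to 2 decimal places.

Cross-section at z=0.75: (-3.19,-3.75) (3.54,-2.23) (4.70,1.57) (4.37,3.01) (3.24,5.79) (0.84,5.24) (-4.39,1.53)

t = z/height = 0.75/10 = 0.075
s = 1 + (scale-1)·z/height = 1 + (0.81-1)·0.75/10 = 0.985750
θ = twist·z/height = 170°·0.75/10 = 12.7500° = 0.222529 rad
cos θ = 0.975342, sin θ = 0.220697 (intermediates below are computed at full precision and shown rounded to 5 d.p.)
v1: (-4,-3) → rotate → (-3.23928,-3.80882) → ×s → (-3.19312,-3.75454) → (-3.19,-3.75)
v2: (3,-3) → rotate → (3.58812,-2.26393) → ×s → (3.53699,-2.23167) → (3.54,-2.23)
v3: (5,0.5) → rotate → (4.76636,1.59116) → ×s → (4.69844,1.56848) → (4.70,1.57)
v4: (5,2) → rotate → (4.43532,3.05417) → ×s → (4.37211,3.01065) → (4.37,3.01)
v5: (4.5,5) → rotate → (3.28555,5.86985) → ×s → (3.23873,5.78620) → (3.24,5.79)
v6: (2,5) → rotate → (0.84720,5.31811) → ×s → (0.83512,5.24232) → (0.84,5.24)
v7: (-4,2.5) → rotate → (-4.45311,1.55557) → ×s → (-4.38966,1.53340) → (-4.39,1.53)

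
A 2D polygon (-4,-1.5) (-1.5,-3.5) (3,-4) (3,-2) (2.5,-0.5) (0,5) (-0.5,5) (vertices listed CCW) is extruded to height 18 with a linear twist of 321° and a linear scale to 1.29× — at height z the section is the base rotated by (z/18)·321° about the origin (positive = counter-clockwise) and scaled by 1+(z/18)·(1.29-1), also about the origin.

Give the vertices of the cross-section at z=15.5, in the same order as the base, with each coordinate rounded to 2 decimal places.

Cross-section at z=15.5: (-2.42,4.76) (-4.56,1.37) (-4.55,-4.28) (-2.06,-4.01) (-0.27,-3.17) (6.21,0.70) (6.14,1.32)

t = z/height = 15.5/18 = 0.861111
s = 1 + (scale-1)·z/height = 1 + (1.29-1)·15.5/18 = 1.249722
θ = twist·z/height = 321°·15.5/18 = 276.4167° = 4.824381 rad
cos θ = 0.111758, sin θ = -0.993735 (intermediates below are computed at full precision and shown rounded to 5 d.p.)
v1: (-4,-1.5) → rotate → (-1.93764,3.80730) → ×s → (-2.42151,4.75807) → (-2.42,4.76)
v2: (-1.5,-3.5) → rotate → (-3.64571,1.09945) → ×s → (-4.55613,1.37401) → (-4.56,1.37)
v3: (3,-4) → rotate → (-3.63967,-3.42824) → ×s → (-4.54857,-4.28435) → (-4.55,-4.28)
v4: (3,-2) → rotate → (-1.65220,-3.20472) → ×s → (-2.06479,-4.00501) → (-2.06,-4.01)
v5: (2.5,-0.5) → rotate → (-0.21747,-2.54022) → ×s → (-0.27178,-3.17457) → (-0.27,-3.17)
v6: (0,5) → rotate → (4.96868,0.55879) → ×s → (6.20947,0.69833) → (6.21,0.70)
v7: (-0.5,5) → rotate → (4.91280,1.05566) → ×s → (6.13963,1.31928) → (6.14,1.32)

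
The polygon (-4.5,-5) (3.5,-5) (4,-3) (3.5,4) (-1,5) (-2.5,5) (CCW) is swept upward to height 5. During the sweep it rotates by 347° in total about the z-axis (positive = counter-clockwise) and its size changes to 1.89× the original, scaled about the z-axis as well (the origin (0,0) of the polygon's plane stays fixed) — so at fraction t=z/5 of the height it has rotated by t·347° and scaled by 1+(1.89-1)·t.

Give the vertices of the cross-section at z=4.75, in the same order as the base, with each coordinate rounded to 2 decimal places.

t = z/height = 4.75/5 = 0.95
s = 1 + (scale-1)·z/height = 1 + (1.89-1)·4.75/5 = 1.845500
θ = twist·z/height = 347°·4.75/5 = 329.6500° = 5.753478 rad
cos θ = 0.862955, sin θ = -0.505281 (intermediates below are computed at full precision and shown rounded to 5 d.p.)
v1: (-4.5,-5) → rotate → (-6.40970,-2.04101) → ×s → (-11.82910,-3.76669) → (-11.83,-3.77)
v2: (3.5,-5) → rotate → (0.49394,-6.08326) → ×s → (0.91156,-11.22665) → (0.91,-11.23)
v3: (4,-3) → rotate → (1.93598,-4.60999) → ×s → (3.57285,-8.50773) → (3.57,-8.51)
v4: (3.5,4) → rotate → (5.04147,1.68334) → ×s → (9.30403,3.10660) → (9.30,3.11)
v5: (-1,5) → rotate → (1.66345,4.82006) → ×s → (3.06990,8.89541) → (3.07,8.90)
v6: (-2.5,5) → rotate → (0.36902,5.57798) → ×s → (0.68102,10.29416) → (0.68,10.29)

Cross-section at z=4.75: (-11.83,-3.77) (0.91,-11.23) (3.57,-8.51) (9.30,3.11) (3.07,8.90) (0.68,10.29)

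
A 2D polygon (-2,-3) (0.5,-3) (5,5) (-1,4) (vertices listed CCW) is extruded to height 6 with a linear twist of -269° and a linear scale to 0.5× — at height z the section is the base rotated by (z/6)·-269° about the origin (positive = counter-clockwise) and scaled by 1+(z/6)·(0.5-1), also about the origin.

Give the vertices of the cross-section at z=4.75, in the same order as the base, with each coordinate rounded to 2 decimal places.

t = z/height = 4.75/6 = 0.791667
s = 1 + (scale-1)·z/height = 1 + (0.5-1)·4.75/6 = 0.604167
θ = twist·z/height = -269°·4.75/6 = -212.9583° = -3.716824 rad
cos θ = -0.839066, sin θ = 0.544029 (intermediates below are computed at full precision and shown rounded to 5 d.p.)
v1: (-2,-3) → rotate → (3.31022,1.42914) → ×s → (1.99992,0.86344) → (2.00,0.86)
v2: (0.5,-3) → rotate → (1.21255,2.78921) → ×s → (0.73258,1.68515) → (0.73,1.69)
v3: (5,5) → rotate → (-6.91548,-1.47519) → ×s → (-4.17810,-0.89126) → (-4.18,-0.89)
v4: (-1,4) → rotate → (-1.33705,-3.90029) → ×s → (-0.80780,-2.35643) → (-0.81,-2.36)

Cross-section at z=4.75: (2.00,0.86) (0.73,1.69) (-4.18,-0.89) (-0.81,-2.36)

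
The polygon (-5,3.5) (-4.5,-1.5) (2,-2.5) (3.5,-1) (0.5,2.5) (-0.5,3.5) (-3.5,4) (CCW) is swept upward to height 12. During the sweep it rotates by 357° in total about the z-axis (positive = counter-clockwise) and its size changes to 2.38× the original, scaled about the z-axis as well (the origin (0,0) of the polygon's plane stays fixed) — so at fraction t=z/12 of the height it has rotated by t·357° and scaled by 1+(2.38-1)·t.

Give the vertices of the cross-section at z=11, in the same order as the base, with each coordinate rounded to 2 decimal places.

t = z/height = 11/12 = 0.916667
s = 1 + (scale-1)·z/height = 1 + (2.38-1)·11/12 = 2.265000
θ = twist·z/height = 357°·11/12 = 327.2500° = 5.711590 rad
cos θ = 0.841039, sin θ = -0.540974 (intermediates below are computed at full precision and shown rounded to 5 d.p.)
v1: (-5,3.5) → rotate → (-2.31178,5.64851) → ×s → (-5.23619,12.79387) → (-5.24,12.79)
v2: (-4.5,-1.5) → rotate → (-4.59614,1.17283) → ×s → (-10.41025,2.65645) → (-10.41,2.66)
v3: (2,-2.5) → rotate → (0.32964,-3.18455) → ×s → (0.74664,-7.21300) → (0.75,-7.21)
v4: (3.5,-1) → rotate → (2.40266,-2.73445) → ×s → (5.44203,-6.19353) → (5.44,-6.19)
v5: (0.5,2.5) → rotate → (1.77296,1.83211) → ×s → (4.01574,4.14973) → (4.02,4.15)
v6: (-0.5,3.5) → rotate → (1.47289,3.21412) → ×s → (3.33610,7.27999) → (3.34,7.28)
v7: (-3.5,4) → rotate → (-0.77974,5.25757) → ×s → (-1.76611,11.90839) → (-1.77,11.91)

Cross-section at z=11: (-5.24,12.79) (-10.41,2.66) (0.75,-7.21) (5.44,-6.19) (4.02,4.15) (3.34,7.28) (-1.77,11.91)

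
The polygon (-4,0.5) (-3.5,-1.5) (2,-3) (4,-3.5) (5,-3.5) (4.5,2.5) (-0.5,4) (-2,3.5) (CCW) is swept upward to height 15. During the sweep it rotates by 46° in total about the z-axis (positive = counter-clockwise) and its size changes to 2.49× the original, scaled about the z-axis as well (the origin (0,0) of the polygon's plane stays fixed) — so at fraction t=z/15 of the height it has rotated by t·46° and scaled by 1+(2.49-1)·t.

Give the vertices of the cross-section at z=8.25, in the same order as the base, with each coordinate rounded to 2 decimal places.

Cross-section at z=8.25: (-6.97,-2.29) (-4.59,-5.19) (5.62,-3.38) (9.30,-2.65) (10.95,-1.87) (5.46,7.61) (-3.93,6.19) (-6.01,4.20)

t = z/height = 8.25/15 = 0.55
s = 1 + (scale-1)·z/height = 1 + (2.49-1)·8.25/15 = 1.819500
θ = twist·z/height = 46°·8.25/15 = 25.3000° = 0.441568 rad
cos θ = 0.904083, sin θ = 0.427358 (intermediates below are computed at full precision and shown rounded to 5 d.p.)
v1: (-4,0.5) → rotate → (-3.83001,-1.25739) → ×s → (-6.96870,-2.28782) → (-6.97,-2.29)
v2: (-3.5,-1.5) → rotate → (-2.52325,-2.85188) → ×s → (-4.59106,-5.18899) → (-4.59,-5.19)
v3: (2,-3) → rotate → (3.09024,-1.85753) → ×s → (5.62269,-3.37978) → (5.62,-3.38)
v4: (4,-3.5) → rotate → (5.11208,-1.45486) → ×s → (9.30143,-2.64711) → (9.30,-2.65)
v5: (5,-3.5) → rotate → (6.01617,-1.02750) → ×s → (10.94641,-1.86954) → (10.95,-1.87)
v6: (4.5,2.5) → rotate → (2.99998,4.18332) → ×s → (5.45846,7.61154) → (5.46,7.61)
v7: (-0.5,4) → rotate → (-2.16147,3.40265) → ×s → (-3.93280,6.19112) → (-3.93,6.19)
v8: (-2,3.5) → rotate → (-3.30392,2.30957) → ×s → (-6.01148,4.20227) → (-6.01,4.20)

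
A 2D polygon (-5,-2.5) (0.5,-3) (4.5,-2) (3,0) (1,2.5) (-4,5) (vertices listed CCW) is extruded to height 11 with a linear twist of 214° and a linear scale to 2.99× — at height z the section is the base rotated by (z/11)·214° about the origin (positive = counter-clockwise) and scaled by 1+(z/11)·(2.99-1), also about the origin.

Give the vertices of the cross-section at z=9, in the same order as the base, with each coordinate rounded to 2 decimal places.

t = z/height = 9/11 = 0.818182
s = 1 + (scale-1)·z/height = 1 + (2.99-1)·9/11 = 2.628182
θ = twist·z/height = 214°·9/11 = 175.0909° = 3.055913 rad
cos θ = -0.996332, sin θ = 0.085575 (intermediates below are computed at full precision and shown rounded to 5 d.p.)
v1: (-5,-2.5) → rotate → (5.19560,2.06295) → ×s → (13.65497,5.42182) → (13.65,5.42)
v2: (0.5,-3) → rotate → (-0.24144,3.03178) → ×s → (-0.63455,7.96808) → (-0.63,7.97)
v3: (4.5,-2) → rotate → (-4.31234,2.37775) → ×s → (-11.33362,6.24916) → (-11.33,6.25)
v4: (3,0) → rotate → (-2.98900,0.25673) → ×s → (-7.85562,0.67472) → (-7.86,0.67)
v5: (1,2.5) → rotate → (-1.21027,-2.40525) → ×s → (-3.18081,-6.32145) → (-3.18,-6.32)
v6: (-4,5) → rotate → (3.55745,-5.32396) → ×s → (9.34963,-13.99233) → (9.35,-13.99)

Cross-section at z=9: (13.65,5.42) (-0.63,7.97) (-11.33,6.25) (-7.86,0.67) (-3.18,-6.32) (9.35,-13.99)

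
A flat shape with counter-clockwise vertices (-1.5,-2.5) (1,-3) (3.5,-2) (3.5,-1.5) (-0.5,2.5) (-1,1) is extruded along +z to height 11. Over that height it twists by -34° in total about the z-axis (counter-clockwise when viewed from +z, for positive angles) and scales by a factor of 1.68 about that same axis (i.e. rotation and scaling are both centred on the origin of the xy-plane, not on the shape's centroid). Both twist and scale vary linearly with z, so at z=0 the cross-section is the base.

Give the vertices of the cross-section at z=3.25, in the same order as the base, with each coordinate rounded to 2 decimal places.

t = z/height = 3.25/11 = 0.295455
s = 1 + (scale-1)·z/height = 1 + (1.68-1)·3.25/11 = 1.200909
θ = twist·z/height = -34°·3.25/11 = -10.0455° = -0.175326 rad
cos θ = 0.984670, sin θ = -0.174429 (intermediates below are computed at full precision and shown rounded to 5 d.p.)
v1: (-1.5,-2.5) → rotate → (-1.91308,-2.20003) → ×s → (-2.29743,-2.64204) → (-2.30,-2.64)
v2: (1,-3) → rotate → (0.46138,-3.12844) → ×s → (0.55408,-3.75697) → (0.55,-3.76)
v3: (3.5,-2) → rotate → (3.09749,-2.57984) → ×s → (3.71980,-3.09816) → (3.72,-3.10)
v4: (3.5,-1.5) → rotate → (3.18470,-2.08751) → ×s → (3.82453,-2.50691) → (3.82,-2.51)
v5: (-0.5,2.5) → rotate → (-0.05626,2.54889) → ×s → (-0.06756,3.06098) → (-0.07,3.06)
v6: (-1,1) → rotate → (-0.81024,1.15910) → ×s → (-0.97302,1.39197) → (-0.97,1.39)

Cross-section at z=3.25: (-2.30,-2.64) (0.55,-3.76) (3.72,-3.10) (3.82,-2.51) (-0.07,3.06) (-0.97,1.39)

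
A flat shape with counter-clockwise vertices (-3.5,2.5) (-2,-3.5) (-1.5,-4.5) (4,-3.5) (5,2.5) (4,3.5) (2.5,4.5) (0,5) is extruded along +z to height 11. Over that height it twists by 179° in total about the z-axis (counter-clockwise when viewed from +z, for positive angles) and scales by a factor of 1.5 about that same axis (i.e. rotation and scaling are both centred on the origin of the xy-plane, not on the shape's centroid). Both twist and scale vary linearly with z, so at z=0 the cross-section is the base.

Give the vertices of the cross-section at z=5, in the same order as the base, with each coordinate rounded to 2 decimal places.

Cross-section at z=5: (-3.68,-3.79) (3.88,-3.07) (5.18,-2.65) (4.98,4.21) (-2.11,6.53) (-3.51,5.50) (-5.00,3.86) (-6.07,0.92)

t = z/height = 5/11 = 0.454545
s = 1 + (scale-1)·z/height = 1 + (1.5-1)·5/11 = 1.227273
θ = twist·z/height = 179°·5/11 = 81.3636° = 1.420063 rad
cos θ = 0.150163, sin θ = 0.988661 (intermediates below are computed at full precision and shown rounded to 5 d.p.)
v1: (-3.5,2.5) → rotate → (-2.99722,-3.08491) → ×s → (-3.67841,-3.78602) → (-3.68,-3.79)
v2: (-2,-3.5) → rotate → (3.15999,-2.50289) → ×s → (3.87817,-3.07173) → (3.88,-3.07)
v3: (-1.5,-4.5) → rotate → (4.22373,-2.15872) → ×s → (5.18367,-2.64934) → (5.18,-2.65)
v4: (4,-3.5) → rotate → (4.06097,3.42908) → ×s → (4.98391,4.20841) → (4.98,4.21)
v5: (5,2.5) → rotate → (-1.72084,5.31871) → ×s → (-2.11194,6.52751) → (-2.11,6.53)
v6: (4,3.5) → rotate → (-2.85966,4.48022) → ×s → (-3.50959,5.49845) → (-3.51,5.50)
v7: (2.5,4.5) → rotate → (-4.07357,3.14739) → ×s → (-4.99938,3.86270) → (-5.00,3.86)
v8: (0,5) → rotate → (-4.94331,0.75081) → ×s → (-6.06679,0.92145) → (-6.07,0.92)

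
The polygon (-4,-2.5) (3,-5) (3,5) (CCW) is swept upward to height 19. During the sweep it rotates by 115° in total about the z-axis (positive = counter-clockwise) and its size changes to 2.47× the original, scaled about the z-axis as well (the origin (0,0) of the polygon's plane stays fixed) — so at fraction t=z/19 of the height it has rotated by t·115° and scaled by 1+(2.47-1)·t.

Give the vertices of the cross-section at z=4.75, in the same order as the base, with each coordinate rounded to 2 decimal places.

t = z/height = 4.75/19 = 0.25
s = 1 + (scale-1)·z/height = 1 + (2.47-1)·4.75/19 = 1.367500
θ = twist·z/height = 115°·4.75/19 = 28.7500° = 0.501782 rad
cos θ = 0.876727, sin θ = 0.480989 (intermediates below are computed at full precision and shown rounded to 5 d.p.)
v1: (-4,-2.5) → rotate → (-2.30444,-4.11577) → ×s → (-3.15131,-5.62832) → (-3.15,-5.63)
v2: (3,-5) → rotate → (5.03512,-2.94067) → ×s → (6.88553,-4.02136) → (6.89,-4.02)
v3: (3,5) → rotate → (0.22524,5.82660) → ×s → (0.30801,7.96788) → (0.31,7.97)

Cross-section at z=4.75: (-3.15,-5.63) (6.89,-4.02) (0.31,7.97)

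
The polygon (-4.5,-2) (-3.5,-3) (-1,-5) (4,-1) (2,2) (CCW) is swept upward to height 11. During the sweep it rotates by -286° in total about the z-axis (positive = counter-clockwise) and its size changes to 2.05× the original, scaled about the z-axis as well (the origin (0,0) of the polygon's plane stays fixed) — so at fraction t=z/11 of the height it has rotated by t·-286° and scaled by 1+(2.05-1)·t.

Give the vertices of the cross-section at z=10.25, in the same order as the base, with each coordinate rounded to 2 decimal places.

Cross-section at z=10.25: (4.49,-8.64) (6.35,-6.55) (9.99,-1.37) (1.49,8.02) (-4.19,3.71)

t = z/height = 10.25/11 = 0.931818
s = 1 + (scale-1)·z/height = 1 + (2.05-1)·10.25/11 = 1.978409
θ = twist·z/height = -286°·10.25/11 = -266.5000° = -4.651302 rad
cos θ = -0.061049, sin θ = 0.998135 (intermediates below are computed at full precision and shown rounded to 5 d.p.)
v1: (-4.5,-2) → rotate → (2.27099,-4.36951) → ×s → (4.49294,-8.64468) → (4.49,-8.64)
v2: (-3.5,-3) → rotate → (3.20807,-3.31033) → ×s → (6.34688,-6.54918) → (6.35,-6.55)
v3: (-1,-5) → rotate → (5.05172,-0.69289) → ×s → (9.99437,-1.37082) → (9.99,-1.37)
v4: (4,-1) → rotate → (0.75394,4.05359) → ×s → (1.49160,8.01965) → (1.49,8.02)
v5: (2,2) → rotate → (-2.11837,1.87417) → ×s → (-4.19100,3.70788) → (-4.19,3.71)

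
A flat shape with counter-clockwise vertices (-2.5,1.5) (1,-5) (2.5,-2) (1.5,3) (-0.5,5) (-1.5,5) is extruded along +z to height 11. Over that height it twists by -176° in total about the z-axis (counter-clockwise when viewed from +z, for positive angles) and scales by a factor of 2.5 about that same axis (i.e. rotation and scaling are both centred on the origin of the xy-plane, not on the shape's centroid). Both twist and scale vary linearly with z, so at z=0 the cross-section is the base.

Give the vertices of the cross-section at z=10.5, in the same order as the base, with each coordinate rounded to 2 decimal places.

Cross-section at z=10.5: (6.71,-2.30) (-4.91,11.39) (-6.96,3.49) (-2.05,-7.89) (3.72,-11.64) (6.10,-11.13)

t = z/height = 10.5/11 = 0.954545
s = 1 + (scale-1)·z/height = 1 + (2.5-1)·10.5/11 = 2.431818
θ = twist·z/height = -176°·10.5/11 = -168.0000° = -2.932153 rad
cos θ = -0.978148, sin θ = -0.207912 (intermediates below are computed at full precision and shown rounded to 5 d.p.)
v1: (-2.5,1.5) → rotate → (2.75724,-0.94744) → ×s → (6.70510,-2.30401) → (6.71,-2.30)
v2: (1,-5) → rotate → (-2.01771,4.68283) → ×s → (-4.90669,11.38778) → (-4.91,11.39)
v3: (2.5,-2) → rotate → (-2.86119,1.43652) → ×s → (-6.95790,3.49335) → (-6.96,3.49)
v4: (1.5,3) → rotate → (-0.84349,-3.24631) → ×s → (-2.05121,-7.89444) → (-2.05,-7.89)
v5: (-0.5,5) → rotate → (1.52863,-4.78678) → ×s → (3.71736,-11.64058) → (3.72,-11.64)
v6: (-1.5,5) → rotate → (2.50678,-4.57887) → ×s → (6.09603,-11.13498) → (6.10,-11.13)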